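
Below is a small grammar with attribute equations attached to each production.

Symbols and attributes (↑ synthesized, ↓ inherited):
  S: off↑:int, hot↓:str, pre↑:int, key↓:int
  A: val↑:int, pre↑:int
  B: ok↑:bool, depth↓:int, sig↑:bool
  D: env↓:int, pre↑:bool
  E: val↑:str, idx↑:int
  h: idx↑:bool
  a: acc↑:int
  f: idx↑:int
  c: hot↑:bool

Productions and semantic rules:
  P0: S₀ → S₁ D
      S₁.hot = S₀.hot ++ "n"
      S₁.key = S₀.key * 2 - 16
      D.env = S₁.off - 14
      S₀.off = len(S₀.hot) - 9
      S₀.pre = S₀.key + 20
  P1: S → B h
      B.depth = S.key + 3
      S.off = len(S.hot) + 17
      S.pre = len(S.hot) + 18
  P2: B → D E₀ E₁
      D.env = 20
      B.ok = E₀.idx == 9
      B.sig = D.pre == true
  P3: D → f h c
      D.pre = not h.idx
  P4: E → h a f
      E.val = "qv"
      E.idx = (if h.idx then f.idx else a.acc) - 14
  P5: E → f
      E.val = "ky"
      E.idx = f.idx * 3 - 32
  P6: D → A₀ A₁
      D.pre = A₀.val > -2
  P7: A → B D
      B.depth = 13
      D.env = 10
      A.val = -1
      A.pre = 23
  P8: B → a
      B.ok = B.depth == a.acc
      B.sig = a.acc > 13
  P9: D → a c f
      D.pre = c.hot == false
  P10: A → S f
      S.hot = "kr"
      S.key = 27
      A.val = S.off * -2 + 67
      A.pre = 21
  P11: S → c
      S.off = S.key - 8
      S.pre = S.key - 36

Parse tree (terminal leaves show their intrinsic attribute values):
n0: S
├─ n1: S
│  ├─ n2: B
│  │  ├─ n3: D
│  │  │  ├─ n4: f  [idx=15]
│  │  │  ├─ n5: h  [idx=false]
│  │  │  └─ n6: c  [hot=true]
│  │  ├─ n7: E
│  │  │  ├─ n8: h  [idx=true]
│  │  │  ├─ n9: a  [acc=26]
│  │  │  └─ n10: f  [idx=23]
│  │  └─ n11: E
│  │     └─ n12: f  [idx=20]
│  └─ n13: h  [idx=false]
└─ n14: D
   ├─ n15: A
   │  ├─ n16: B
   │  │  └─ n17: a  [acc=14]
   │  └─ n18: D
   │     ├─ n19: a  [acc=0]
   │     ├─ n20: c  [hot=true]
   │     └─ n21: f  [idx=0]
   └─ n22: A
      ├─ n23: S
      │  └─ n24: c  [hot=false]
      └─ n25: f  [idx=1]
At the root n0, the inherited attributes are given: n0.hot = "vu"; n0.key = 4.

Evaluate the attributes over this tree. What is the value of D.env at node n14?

6

1. n0.hot = "vu"  [given at root]
2. n0.key = 4  [given at root]
3. n1.hot = "vun"  [S₀.hot ++ "n"]
4. n1.key = -8  [S₀.key * 2 - 16]
5. n2.depth = -5  [S.key + 3]
6. n3.env = 20  [20]
7. n4.idx = 15  [terminal]
8. n5.idx = false  [terminal]
9. n6.hot = true  [terminal]
10. n3.pre = true  [not h.idx]
11. n8.idx = true  [terminal]
12. n9.acc = 26  [terminal]
13. n10.idx = 23  [terminal]
14. n7.val = "qv"  ["qv"]
15. n7.idx = 9  [(if h.idx then f.idx else a.acc) - 14]
16. n12.idx = 20  [terminal]
17. n11.val = "ky"  ["ky"]
18. n11.idx = 28  [f.idx * 3 - 32]
19. n2.ok = true  [E₀.idx == 9]
20. n2.sig = true  [D.pre == true]
21. n13.idx = false  [terminal]
22. n1.off = 20  [len(S.hot) + 17]
23. n1.pre = 21  [len(S.hot) + 18]
24. n14.env = 6  [S₁.off - 14]
25. n16.depth = 13  [13]
26. n17.acc = 14  [terminal]
27. n16.ok = false  [B.depth == a.acc]
28. n16.sig = true  [a.acc > 13]
29. n18.env = 10  [10]
30. n19.acc = 0  [terminal]
31. n20.hot = true  [terminal]
32. n21.idx = 0  [terminal]
33. n18.pre = false  [c.hot == false]
34. n15.val = -1  [-1]
35. n15.pre = 23  [23]
36. n23.hot = "kr"  ["kr"]
37. n23.key = 27  [27]
38. n24.hot = false  [terminal]
39. n23.off = 19  [S.key - 8]
40. n23.pre = -9  [S.key - 36]
41. n25.idx = 1  [terminal]
42. n22.val = 29  [S.off * -2 + 67]
43. n22.pre = 21  [21]
44. n14.pre = true  [A₀.val > -2]
45. n0.off = -7  [len(S₀.hot) - 9]
46. n0.pre = 24  [S₀.key + 20]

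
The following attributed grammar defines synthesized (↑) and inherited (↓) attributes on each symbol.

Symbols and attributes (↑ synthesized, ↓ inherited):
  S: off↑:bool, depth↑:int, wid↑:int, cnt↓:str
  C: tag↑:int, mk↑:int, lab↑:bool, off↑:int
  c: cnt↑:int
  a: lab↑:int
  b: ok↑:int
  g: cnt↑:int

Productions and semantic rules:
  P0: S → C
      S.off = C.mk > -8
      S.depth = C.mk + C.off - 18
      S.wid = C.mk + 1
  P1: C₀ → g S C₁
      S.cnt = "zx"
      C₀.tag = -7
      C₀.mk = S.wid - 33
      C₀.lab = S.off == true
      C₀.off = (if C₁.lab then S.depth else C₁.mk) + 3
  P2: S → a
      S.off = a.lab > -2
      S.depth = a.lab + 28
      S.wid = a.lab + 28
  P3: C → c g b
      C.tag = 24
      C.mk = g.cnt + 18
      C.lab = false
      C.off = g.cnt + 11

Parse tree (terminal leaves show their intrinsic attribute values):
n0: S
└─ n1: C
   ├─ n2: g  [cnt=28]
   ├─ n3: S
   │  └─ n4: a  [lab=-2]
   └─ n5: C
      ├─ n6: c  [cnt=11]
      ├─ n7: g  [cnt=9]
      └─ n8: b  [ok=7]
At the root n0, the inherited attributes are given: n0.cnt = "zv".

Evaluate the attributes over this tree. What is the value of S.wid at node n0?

1. n0.cnt = "zv"  [given at root]
2. n2.cnt = 28  [terminal]
3. n3.cnt = "zx"  ["zx"]
4. n4.lab = -2  [terminal]
5. n3.off = false  [a.lab > -2]
6. n3.depth = 26  [a.lab + 28]
7. n3.wid = 26  [a.lab + 28]
8. n6.cnt = 11  [terminal]
9. n7.cnt = 9  [terminal]
10. n8.ok = 7  [terminal]
11. n5.tag = 24  [24]
12. n5.mk = 27  [g.cnt + 18]
13. n5.lab = false  [false]
14. n5.off = 20  [g.cnt + 11]
15. n1.tag = -7  [-7]
16. n1.mk = -7  [S.wid - 33]
17. n1.lab = false  [S.off == true]
18. n1.off = 30  [(if C₁.lab then S.depth else C₁.mk) + 3]
19. n0.off = true  [C.mk > -8]
20. n0.depth = 5  [C.mk + C.off - 18]
21. n0.wid = -6  [C.mk + 1]

-6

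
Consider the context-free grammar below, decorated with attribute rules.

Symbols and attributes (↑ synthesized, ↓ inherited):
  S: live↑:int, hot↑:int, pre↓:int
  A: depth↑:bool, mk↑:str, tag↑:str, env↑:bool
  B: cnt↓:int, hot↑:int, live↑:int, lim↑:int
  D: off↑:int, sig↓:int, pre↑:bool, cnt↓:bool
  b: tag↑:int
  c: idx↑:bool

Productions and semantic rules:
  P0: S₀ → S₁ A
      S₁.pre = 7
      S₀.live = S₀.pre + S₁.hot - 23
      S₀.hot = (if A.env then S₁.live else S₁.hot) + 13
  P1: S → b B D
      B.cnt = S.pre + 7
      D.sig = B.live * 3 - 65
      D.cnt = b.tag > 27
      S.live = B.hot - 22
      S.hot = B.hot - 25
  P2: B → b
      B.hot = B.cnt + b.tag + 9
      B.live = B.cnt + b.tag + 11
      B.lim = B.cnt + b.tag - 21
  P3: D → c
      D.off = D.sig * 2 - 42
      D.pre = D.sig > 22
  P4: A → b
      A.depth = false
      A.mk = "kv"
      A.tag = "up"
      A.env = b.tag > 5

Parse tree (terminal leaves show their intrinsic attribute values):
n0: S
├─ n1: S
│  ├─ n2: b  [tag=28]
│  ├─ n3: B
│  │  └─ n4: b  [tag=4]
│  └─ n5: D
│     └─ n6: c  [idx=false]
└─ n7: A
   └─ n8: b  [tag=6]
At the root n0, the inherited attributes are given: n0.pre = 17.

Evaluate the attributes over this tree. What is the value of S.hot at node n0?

1. n0.pre = 17  [given at root]
2. n1.pre = 7  [7]
3. n2.tag = 28  [terminal]
4. n3.cnt = 14  [S.pre + 7]
5. n4.tag = 4  [terminal]
6. n3.hot = 27  [B.cnt + b.tag + 9]
7. n3.live = 29  [B.cnt + b.tag + 11]
8. n3.lim = -3  [B.cnt + b.tag - 21]
9. n5.sig = 22  [B.live * 3 - 65]
10. n5.cnt = true  [b.tag > 27]
11. n6.idx = false  [terminal]
12. n5.off = 2  [D.sig * 2 - 42]
13. n5.pre = false  [D.sig > 22]
14. n1.live = 5  [B.hot - 22]
15. n1.hot = 2  [B.hot - 25]
16. n8.tag = 6  [terminal]
17. n7.depth = false  [false]
18. n7.mk = "kv"  ["kv"]
19. n7.tag = "up"  ["up"]
20. n7.env = true  [b.tag > 5]
21. n0.live = -4  [S₀.pre + S₁.hot - 23]
22. n0.hot = 18  [(if A.env then S₁.live else S₁.hot) + 13]

18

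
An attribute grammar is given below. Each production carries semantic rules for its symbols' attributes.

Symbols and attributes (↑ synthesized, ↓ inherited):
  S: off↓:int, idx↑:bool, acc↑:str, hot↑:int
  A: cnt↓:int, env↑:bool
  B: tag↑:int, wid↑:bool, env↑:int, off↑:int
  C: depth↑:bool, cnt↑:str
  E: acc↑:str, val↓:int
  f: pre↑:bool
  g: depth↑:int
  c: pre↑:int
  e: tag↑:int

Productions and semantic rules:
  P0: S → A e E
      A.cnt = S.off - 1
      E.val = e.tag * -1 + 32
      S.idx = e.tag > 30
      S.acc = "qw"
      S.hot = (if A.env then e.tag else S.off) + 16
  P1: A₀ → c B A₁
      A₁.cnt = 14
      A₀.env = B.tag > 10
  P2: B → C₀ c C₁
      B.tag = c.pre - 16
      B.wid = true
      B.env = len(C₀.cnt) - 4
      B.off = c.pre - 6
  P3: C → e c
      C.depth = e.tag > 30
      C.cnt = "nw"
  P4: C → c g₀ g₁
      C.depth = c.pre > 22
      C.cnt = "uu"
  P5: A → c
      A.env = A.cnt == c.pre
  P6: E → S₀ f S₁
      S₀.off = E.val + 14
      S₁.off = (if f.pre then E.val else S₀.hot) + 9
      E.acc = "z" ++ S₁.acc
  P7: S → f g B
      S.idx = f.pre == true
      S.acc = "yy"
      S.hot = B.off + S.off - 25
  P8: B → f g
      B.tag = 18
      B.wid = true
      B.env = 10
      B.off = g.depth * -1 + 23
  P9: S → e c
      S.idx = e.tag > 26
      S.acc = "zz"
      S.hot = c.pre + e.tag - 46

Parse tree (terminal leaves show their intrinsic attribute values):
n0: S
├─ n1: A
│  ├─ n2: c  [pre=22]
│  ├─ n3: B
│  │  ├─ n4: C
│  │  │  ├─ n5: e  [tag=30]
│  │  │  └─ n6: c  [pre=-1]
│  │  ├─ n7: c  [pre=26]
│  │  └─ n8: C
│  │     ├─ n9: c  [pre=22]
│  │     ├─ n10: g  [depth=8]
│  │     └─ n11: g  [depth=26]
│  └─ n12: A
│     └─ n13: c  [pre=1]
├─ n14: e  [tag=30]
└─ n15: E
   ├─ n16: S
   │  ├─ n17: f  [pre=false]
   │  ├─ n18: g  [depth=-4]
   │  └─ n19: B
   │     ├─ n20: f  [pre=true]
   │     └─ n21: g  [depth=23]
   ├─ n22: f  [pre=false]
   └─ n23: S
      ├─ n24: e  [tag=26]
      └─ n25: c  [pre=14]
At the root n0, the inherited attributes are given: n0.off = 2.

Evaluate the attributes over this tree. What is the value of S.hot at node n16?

-9

1. n0.off = 2  [given at root]
2. n1.cnt = 1  [S.off - 1]
3. n2.pre = 22  [terminal]
4. n5.tag = 30  [terminal]
5. n6.pre = -1  [terminal]
6. n4.depth = false  [e.tag > 30]
7. n4.cnt = "nw"  ["nw"]
8. n7.pre = 26  [terminal]
9. n9.pre = 22  [terminal]
10. n10.depth = 8  [terminal]
11. n11.depth = 26  [terminal]
12. n8.depth = false  [c.pre > 22]
13. n8.cnt = "uu"  ["uu"]
14. n3.tag = 10  [c.pre - 16]
15. n3.wid = true  [true]
16. n3.env = -2  [len(C₀.cnt) - 4]
17. n3.off = 20  [c.pre - 6]
18. n12.cnt = 14  [14]
19. n13.pre = 1  [terminal]
20. n12.env = false  [A.cnt == c.pre]
21. n1.env = false  [B.tag > 10]
22. n14.tag = 30  [terminal]
23. n15.val = 2  [e.tag * -1 + 32]
24. n16.off = 16  [E.val + 14]
25. n17.pre = false  [terminal]
26. n18.depth = -4  [terminal]
27. n20.pre = true  [terminal]
28. n21.depth = 23  [terminal]
29. n19.tag = 18  [18]
30. n19.wid = true  [true]
31. n19.env = 10  [10]
32. n19.off = 0  [g.depth * -1 + 23]
33. n16.idx = false  [f.pre == true]
34. n16.acc = "yy"  ["yy"]
35. n16.hot = -9  [B.off + S.off - 25]
36. n22.pre = false  [terminal]
37. n23.off = 0  [(if f.pre then E.val else S₀.hot) + 9]
38. n24.tag = 26  [terminal]
39. n25.pre = 14  [terminal]
40. n23.idx = false  [e.tag > 26]
41. n23.acc = "zz"  ["zz"]
42. n23.hot = -6  [c.pre + e.tag - 46]
43. n15.acc = "zzz"  ["z" ++ S₁.acc]
44. n0.idx = false  [e.tag > 30]
45. n0.acc = "qw"  ["qw"]
46. n0.hot = 18  [(if A.env then e.tag else S.off) + 16]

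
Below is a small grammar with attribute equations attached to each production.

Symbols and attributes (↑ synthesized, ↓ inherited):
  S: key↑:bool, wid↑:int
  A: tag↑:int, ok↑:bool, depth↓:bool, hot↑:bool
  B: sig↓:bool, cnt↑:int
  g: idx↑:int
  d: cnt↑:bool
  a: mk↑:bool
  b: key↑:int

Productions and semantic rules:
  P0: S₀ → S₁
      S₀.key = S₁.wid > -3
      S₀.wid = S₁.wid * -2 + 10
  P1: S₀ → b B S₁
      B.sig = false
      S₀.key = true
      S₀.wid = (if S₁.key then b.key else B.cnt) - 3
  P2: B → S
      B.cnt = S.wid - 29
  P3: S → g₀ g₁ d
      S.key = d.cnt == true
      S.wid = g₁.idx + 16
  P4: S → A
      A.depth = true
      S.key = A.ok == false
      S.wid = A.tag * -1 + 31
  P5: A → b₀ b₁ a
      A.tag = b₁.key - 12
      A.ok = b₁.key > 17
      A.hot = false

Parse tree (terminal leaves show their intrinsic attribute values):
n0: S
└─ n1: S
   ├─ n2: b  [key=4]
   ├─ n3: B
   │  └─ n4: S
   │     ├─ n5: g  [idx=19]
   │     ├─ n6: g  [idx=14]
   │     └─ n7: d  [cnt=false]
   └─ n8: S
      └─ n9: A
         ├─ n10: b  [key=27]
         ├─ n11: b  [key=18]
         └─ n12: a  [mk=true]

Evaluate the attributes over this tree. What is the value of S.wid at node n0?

1. n2.key = 4  [terminal]
2. n3.sig = false  [false]
3. n5.idx = 19  [terminal]
4. n6.idx = 14  [terminal]
5. n7.cnt = false  [terminal]
6. n4.key = false  [d.cnt == true]
7. n4.wid = 30  [g₁.idx + 16]
8. n3.cnt = 1  [S.wid - 29]
9. n9.depth = true  [true]
10. n10.key = 27  [terminal]
11. n11.key = 18  [terminal]
12. n12.mk = true  [terminal]
13. n9.tag = 6  [b₁.key - 12]
14. n9.ok = true  [b₁.key > 17]
15. n9.hot = false  [false]
16. n8.key = false  [A.ok == false]
17. n8.wid = 25  [A.tag * -1 + 31]
18. n1.key = true  [true]
19. n1.wid = -2  [(if S₁.key then b.key else B.cnt) - 3]
20. n0.key = true  [S₁.wid > -3]
21. n0.wid = 14  [S₁.wid * -2 + 10]

14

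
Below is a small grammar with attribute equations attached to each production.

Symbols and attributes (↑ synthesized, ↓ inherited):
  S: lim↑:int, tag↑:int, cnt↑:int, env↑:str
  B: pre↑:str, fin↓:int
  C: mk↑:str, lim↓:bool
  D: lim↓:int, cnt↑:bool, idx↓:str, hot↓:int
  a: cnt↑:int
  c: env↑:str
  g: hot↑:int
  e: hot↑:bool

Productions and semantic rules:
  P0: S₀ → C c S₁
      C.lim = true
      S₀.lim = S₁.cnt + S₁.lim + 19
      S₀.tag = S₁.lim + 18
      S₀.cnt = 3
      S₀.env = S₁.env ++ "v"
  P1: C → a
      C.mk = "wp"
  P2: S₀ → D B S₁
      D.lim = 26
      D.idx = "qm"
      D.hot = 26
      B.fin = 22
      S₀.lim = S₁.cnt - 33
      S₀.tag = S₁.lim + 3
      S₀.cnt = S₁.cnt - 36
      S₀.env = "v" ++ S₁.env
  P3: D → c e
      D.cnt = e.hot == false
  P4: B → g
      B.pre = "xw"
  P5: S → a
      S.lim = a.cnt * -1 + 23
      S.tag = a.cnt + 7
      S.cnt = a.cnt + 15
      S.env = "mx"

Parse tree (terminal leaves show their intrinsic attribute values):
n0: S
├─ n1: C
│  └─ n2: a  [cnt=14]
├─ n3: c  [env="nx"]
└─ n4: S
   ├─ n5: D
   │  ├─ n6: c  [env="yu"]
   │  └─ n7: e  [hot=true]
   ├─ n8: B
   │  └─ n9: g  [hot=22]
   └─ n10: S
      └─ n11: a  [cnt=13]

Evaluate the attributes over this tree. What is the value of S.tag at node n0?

13

1. n1.lim = true  [true]
2. n2.cnt = 14  [terminal]
3. n1.mk = "wp"  ["wp"]
4. n3.env = "nx"  [terminal]
5. n5.lim = 26  [26]
6. n5.idx = "qm"  ["qm"]
7. n5.hot = 26  [26]
8. n6.env = "yu"  [terminal]
9. n7.hot = true  [terminal]
10. n5.cnt = false  [e.hot == false]
11. n8.fin = 22  [22]
12. n9.hot = 22  [terminal]
13. n8.pre = "xw"  ["xw"]
14. n11.cnt = 13  [terminal]
15. n10.lim = 10  [a.cnt * -1 + 23]
16. n10.tag = 20  [a.cnt + 7]
17. n10.cnt = 28  [a.cnt + 15]
18. n10.env = "mx"  ["mx"]
19. n4.lim = -5  [S₁.cnt - 33]
20. n4.tag = 13  [S₁.lim + 3]
21. n4.cnt = -8  [S₁.cnt - 36]
22. n4.env = "vmx"  ["v" ++ S₁.env]
23. n0.lim = 6  [S₁.cnt + S₁.lim + 19]
24. n0.tag = 13  [S₁.lim + 18]
25. n0.cnt = 3  [3]
26. n0.env = "vmxv"  [S₁.env ++ "v"]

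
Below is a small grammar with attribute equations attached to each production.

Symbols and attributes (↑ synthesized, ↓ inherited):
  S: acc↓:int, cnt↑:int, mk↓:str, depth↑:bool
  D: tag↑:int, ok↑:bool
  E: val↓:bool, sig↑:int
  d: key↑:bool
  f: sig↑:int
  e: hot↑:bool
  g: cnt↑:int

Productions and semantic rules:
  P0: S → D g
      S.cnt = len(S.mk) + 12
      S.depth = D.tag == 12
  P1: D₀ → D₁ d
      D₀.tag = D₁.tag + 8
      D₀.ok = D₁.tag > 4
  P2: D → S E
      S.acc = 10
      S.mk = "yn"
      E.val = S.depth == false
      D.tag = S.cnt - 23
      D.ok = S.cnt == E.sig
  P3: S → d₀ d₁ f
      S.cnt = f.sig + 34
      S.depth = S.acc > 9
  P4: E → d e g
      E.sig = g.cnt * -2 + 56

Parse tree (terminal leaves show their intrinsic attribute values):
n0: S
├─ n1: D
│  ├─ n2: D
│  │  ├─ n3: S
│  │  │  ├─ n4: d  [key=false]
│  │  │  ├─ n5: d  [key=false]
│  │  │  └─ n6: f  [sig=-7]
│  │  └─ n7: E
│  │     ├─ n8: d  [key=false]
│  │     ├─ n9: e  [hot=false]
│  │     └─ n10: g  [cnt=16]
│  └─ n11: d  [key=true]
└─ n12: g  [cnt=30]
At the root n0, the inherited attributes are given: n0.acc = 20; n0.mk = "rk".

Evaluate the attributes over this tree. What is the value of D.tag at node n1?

12

1. n0.acc = 20  [given at root]
2. n0.mk = "rk"  [given at root]
3. n3.acc = 10  [10]
4. n3.mk = "yn"  ["yn"]
5. n4.key = false  [terminal]
6. n5.key = false  [terminal]
7. n6.sig = -7  [terminal]
8. n3.cnt = 27  [f.sig + 34]
9. n3.depth = true  [S.acc > 9]
10. n7.val = false  [S.depth == false]
11. n8.key = false  [terminal]
12. n9.hot = false  [terminal]
13. n10.cnt = 16  [terminal]
14. n7.sig = 24  [g.cnt * -2 + 56]
15. n2.tag = 4  [S.cnt - 23]
16. n2.ok = false  [S.cnt == E.sig]
17. n11.key = true  [terminal]
18. n1.tag = 12  [D₁.tag + 8]
19. n1.ok = false  [D₁.tag > 4]
20. n12.cnt = 30  [terminal]
21. n0.cnt = 14  [len(S.mk) + 12]
22. n0.depth = true  [D.tag == 12]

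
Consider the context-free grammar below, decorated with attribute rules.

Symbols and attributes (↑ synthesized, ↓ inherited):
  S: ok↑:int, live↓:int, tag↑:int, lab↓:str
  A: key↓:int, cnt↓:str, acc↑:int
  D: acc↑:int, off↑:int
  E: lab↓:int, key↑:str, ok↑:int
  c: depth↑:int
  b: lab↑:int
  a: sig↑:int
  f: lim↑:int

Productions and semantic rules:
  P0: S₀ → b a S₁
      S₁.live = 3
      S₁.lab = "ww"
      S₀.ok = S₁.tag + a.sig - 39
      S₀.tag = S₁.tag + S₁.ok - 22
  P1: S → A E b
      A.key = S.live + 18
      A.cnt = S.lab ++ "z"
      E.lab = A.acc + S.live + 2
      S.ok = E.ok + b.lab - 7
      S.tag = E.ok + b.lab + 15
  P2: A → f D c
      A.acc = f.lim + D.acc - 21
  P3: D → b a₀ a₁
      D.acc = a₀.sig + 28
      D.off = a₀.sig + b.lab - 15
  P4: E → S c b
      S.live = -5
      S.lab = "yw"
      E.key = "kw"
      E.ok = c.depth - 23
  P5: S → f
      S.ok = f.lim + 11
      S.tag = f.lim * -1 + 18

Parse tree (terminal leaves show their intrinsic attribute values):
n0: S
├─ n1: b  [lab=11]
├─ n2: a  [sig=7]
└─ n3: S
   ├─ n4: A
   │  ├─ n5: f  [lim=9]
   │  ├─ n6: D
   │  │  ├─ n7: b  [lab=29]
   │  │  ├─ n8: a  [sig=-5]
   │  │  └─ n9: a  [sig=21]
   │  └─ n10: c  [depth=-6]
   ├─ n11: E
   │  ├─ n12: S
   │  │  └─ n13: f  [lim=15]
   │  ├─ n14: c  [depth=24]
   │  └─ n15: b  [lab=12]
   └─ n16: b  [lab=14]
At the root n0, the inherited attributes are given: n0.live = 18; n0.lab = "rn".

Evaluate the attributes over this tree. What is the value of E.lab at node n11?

1. n0.live = 18  [given at root]
2. n0.lab = "rn"  [given at root]
3. n1.lab = 11  [terminal]
4. n2.sig = 7  [terminal]
5. n3.live = 3  [3]
6. n3.lab = "ww"  ["ww"]
7. n4.key = 21  [S.live + 18]
8. n4.cnt = "wwz"  [S.lab ++ "z"]
9. n5.lim = 9  [terminal]
10. n7.lab = 29  [terminal]
11. n8.sig = -5  [terminal]
12. n9.sig = 21  [terminal]
13. n6.acc = 23  [a₀.sig + 28]
14. n6.off = 9  [a₀.sig + b.lab - 15]
15. n10.depth = -6  [terminal]
16. n4.acc = 11  [f.lim + D.acc - 21]
17. n11.lab = 16  [A.acc + S.live + 2]
18. n12.live = -5  [-5]
19. n12.lab = "yw"  ["yw"]
20. n13.lim = 15  [terminal]
21. n12.ok = 26  [f.lim + 11]
22. n12.tag = 3  [f.lim * -1 + 18]
23. n14.depth = 24  [terminal]
24. n15.lab = 12  [terminal]
25. n11.key = "kw"  ["kw"]
26. n11.ok = 1  [c.depth - 23]
27. n16.lab = 14  [terminal]
28. n3.ok = 8  [E.ok + b.lab - 7]
29. n3.tag = 30  [E.ok + b.lab + 15]
30. n0.ok = -2  [S₁.tag + a.sig - 39]
31. n0.tag = 16  [S₁.tag + S₁.ok - 22]

16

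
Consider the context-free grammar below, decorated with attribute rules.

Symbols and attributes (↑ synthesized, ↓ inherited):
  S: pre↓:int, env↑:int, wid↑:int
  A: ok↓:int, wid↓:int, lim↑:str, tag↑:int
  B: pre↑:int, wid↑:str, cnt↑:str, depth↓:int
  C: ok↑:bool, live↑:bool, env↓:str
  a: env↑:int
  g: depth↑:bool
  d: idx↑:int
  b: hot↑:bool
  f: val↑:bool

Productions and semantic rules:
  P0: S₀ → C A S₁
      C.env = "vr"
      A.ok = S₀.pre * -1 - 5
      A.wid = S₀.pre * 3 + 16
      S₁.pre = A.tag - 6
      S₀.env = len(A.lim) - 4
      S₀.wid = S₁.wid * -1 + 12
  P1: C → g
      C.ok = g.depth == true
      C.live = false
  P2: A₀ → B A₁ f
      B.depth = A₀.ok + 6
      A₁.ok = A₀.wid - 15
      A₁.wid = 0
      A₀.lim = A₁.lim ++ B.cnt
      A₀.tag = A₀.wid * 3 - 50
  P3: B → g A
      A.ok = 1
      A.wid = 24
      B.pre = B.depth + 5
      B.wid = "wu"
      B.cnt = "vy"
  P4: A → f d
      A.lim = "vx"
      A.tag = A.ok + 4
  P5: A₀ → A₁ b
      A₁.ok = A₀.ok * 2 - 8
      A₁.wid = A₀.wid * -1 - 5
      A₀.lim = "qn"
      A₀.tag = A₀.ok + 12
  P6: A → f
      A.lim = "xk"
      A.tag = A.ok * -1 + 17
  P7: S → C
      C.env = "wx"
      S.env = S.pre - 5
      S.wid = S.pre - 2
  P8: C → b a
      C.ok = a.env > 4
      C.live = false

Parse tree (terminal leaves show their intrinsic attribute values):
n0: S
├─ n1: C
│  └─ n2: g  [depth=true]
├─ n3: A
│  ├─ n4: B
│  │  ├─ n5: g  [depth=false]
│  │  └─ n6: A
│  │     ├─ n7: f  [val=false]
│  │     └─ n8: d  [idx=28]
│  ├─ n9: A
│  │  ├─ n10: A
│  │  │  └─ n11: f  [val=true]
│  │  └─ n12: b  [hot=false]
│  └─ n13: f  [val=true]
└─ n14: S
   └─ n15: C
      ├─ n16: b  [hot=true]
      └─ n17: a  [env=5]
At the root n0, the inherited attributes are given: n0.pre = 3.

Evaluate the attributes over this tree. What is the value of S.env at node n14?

1. n0.pre = 3  [given at root]
2. n1.env = "vr"  ["vr"]
3. n2.depth = true  [terminal]
4. n1.ok = true  [g.depth == true]
5. n1.live = false  [false]
6. n3.ok = -8  [S₀.pre * -1 - 5]
7. n3.wid = 25  [S₀.pre * 3 + 16]
8. n4.depth = -2  [A₀.ok + 6]
9. n5.depth = false  [terminal]
10. n6.ok = 1  [1]
11. n6.wid = 24  [24]
12. n7.val = false  [terminal]
13. n8.idx = 28  [terminal]
14. n6.lim = "vx"  ["vx"]
15. n6.tag = 5  [A.ok + 4]
16. n4.pre = 3  [B.depth + 5]
17. n4.wid = "wu"  ["wu"]
18. n4.cnt = "vy"  ["vy"]
19. n9.ok = 10  [A₀.wid - 15]
20. n9.wid = 0  [0]
21. n10.ok = 12  [A₀.ok * 2 - 8]
22. n10.wid = -5  [A₀.wid * -1 - 5]
23. n11.val = true  [terminal]
24. n10.lim = "xk"  ["xk"]
25. n10.tag = 5  [A.ok * -1 + 17]
26. n12.hot = false  [terminal]
27. n9.lim = "qn"  ["qn"]
28. n9.tag = 22  [A₀.ok + 12]
29. n13.val = true  [terminal]
30. n3.lim = "qnvy"  [A₁.lim ++ B.cnt]
31. n3.tag = 25  [A₀.wid * 3 - 50]
32. n14.pre = 19  [A.tag - 6]
33. n15.env = "wx"  ["wx"]
34. n16.hot = true  [terminal]
35. n17.env = 5  [terminal]
36. n15.ok = true  [a.env > 4]
37. n15.live = false  [false]
38. n14.env = 14  [S.pre - 5]
39. n14.wid = 17  [S.pre - 2]
40. n0.env = 0  [len(A.lim) - 4]
41. n0.wid = -5  [S₁.wid * -1 + 12]

14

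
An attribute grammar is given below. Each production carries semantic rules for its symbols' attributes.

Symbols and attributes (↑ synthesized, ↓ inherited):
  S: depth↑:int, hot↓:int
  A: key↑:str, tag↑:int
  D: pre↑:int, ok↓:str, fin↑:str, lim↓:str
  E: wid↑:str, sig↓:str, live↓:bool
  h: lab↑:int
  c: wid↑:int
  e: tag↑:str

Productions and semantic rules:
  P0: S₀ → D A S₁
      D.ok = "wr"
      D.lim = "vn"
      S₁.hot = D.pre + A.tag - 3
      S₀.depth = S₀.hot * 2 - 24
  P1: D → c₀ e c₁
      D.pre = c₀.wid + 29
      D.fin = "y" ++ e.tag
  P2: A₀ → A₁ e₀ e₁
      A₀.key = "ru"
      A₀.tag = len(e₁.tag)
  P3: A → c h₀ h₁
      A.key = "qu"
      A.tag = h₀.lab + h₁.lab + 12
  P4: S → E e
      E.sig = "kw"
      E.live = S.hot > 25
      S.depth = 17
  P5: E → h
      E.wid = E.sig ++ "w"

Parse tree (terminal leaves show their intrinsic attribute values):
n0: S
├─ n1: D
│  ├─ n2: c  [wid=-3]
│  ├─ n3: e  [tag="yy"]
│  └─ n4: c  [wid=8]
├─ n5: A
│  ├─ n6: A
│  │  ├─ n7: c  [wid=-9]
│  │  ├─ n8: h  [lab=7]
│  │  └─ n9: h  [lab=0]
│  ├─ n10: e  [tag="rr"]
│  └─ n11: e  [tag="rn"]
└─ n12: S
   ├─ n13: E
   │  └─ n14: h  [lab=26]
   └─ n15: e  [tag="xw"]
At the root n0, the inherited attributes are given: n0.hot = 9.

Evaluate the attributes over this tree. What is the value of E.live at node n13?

1. n0.hot = 9  [given at root]
2. n1.ok = "wr"  ["wr"]
3. n1.lim = "vn"  ["vn"]
4. n2.wid = -3  [terminal]
5. n3.tag = "yy"  [terminal]
6. n4.wid = 8  [terminal]
7. n1.pre = 26  [c₀.wid + 29]
8. n1.fin = "yyy"  ["y" ++ e.tag]
9. n7.wid = -9  [terminal]
10. n8.lab = 7  [terminal]
11. n9.lab = 0  [terminal]
12. n6.key = "qu"  ["qu"]
13. n6.tag = 19  [h₀.lab + h₁.lab + 12]
14. n10.tag = "rr"  [terminal]
15. n11.tag = "rn"  [terminal]
16. n5.key = "ru"  ["ru"]
17. n5.tag = 2  [len(e₁.tag)]
18. n12.hot = 25  [D.pre + A.tag - 3]
19. n13.sig = "kw"  ["kw"]
20. n13.live = false  [S.hot > 25]
21. n14.lab = 26  [terminal]
22. n13.wid = "kww"  [E.sig ++ "w"]
23. n15.tag = "xw"  [terminal]
24. n12.depth = 17  [17]
25. n0.depth = -6  [S₀.hot * 2 - 24]

false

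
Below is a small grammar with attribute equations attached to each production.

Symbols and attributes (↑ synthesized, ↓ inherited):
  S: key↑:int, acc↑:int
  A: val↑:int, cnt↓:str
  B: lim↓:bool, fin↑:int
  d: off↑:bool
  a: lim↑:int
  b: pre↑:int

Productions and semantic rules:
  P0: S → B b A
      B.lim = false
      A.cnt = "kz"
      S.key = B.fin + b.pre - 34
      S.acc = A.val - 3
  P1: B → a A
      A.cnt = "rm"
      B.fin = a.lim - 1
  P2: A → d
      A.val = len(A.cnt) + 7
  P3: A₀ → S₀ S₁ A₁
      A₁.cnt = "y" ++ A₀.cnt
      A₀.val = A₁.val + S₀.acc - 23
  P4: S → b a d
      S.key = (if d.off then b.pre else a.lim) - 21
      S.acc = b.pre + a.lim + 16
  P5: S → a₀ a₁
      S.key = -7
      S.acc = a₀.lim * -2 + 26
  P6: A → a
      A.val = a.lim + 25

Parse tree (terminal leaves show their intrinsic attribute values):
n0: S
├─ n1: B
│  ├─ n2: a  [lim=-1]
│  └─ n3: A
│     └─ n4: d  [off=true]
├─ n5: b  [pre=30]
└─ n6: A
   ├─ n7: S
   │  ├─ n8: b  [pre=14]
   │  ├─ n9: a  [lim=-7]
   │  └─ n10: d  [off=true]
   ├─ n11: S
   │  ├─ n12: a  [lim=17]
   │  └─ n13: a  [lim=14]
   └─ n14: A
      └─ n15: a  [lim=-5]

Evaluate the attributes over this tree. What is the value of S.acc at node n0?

17

1. n1.lim = false  [false]
2. n2.lim = -1  [terminal]
3. n3.cnt = "rm"  ["rm"]
4. n4.off = true  [terminal]
5. n3.val = 9  [len(A.cnt) + 7]
6. n1.fin = -2  [a.lim - 1]
7. n5.pre = 30  [terminal]
8. n6.cnt = "kz"  ["kz"]
9. n8.pre = 14  [terminal]
10. n9.lim = -7  [terminal]
11. n10.off = true  [terminal]
12. n7.key = -7  [(if d.off then b.pre else a.lim) - 21]
13. n7.acc = 23  [b.pre + a.lim + 16]
14. n12.lim = 17  [terminal]
15. n13.lim = 14  [terminal]
16. n11.key = -7  [-7]
17. n11.acc = -8  [a₀.lim * -2 + 26]
18. n14.cnt = "ykz"  ["y" ++ A₀.cnt]
19. n15.lim = -5  [terminal]
20. n14.val = 20  [a.lim + 25]
21. n6.val = 20  [A₁.val + S₀.acc - 23]
22. n0.key = -6  [B.fin + b.pre - 34]
23. n0.acc = 17  [A.val - 3]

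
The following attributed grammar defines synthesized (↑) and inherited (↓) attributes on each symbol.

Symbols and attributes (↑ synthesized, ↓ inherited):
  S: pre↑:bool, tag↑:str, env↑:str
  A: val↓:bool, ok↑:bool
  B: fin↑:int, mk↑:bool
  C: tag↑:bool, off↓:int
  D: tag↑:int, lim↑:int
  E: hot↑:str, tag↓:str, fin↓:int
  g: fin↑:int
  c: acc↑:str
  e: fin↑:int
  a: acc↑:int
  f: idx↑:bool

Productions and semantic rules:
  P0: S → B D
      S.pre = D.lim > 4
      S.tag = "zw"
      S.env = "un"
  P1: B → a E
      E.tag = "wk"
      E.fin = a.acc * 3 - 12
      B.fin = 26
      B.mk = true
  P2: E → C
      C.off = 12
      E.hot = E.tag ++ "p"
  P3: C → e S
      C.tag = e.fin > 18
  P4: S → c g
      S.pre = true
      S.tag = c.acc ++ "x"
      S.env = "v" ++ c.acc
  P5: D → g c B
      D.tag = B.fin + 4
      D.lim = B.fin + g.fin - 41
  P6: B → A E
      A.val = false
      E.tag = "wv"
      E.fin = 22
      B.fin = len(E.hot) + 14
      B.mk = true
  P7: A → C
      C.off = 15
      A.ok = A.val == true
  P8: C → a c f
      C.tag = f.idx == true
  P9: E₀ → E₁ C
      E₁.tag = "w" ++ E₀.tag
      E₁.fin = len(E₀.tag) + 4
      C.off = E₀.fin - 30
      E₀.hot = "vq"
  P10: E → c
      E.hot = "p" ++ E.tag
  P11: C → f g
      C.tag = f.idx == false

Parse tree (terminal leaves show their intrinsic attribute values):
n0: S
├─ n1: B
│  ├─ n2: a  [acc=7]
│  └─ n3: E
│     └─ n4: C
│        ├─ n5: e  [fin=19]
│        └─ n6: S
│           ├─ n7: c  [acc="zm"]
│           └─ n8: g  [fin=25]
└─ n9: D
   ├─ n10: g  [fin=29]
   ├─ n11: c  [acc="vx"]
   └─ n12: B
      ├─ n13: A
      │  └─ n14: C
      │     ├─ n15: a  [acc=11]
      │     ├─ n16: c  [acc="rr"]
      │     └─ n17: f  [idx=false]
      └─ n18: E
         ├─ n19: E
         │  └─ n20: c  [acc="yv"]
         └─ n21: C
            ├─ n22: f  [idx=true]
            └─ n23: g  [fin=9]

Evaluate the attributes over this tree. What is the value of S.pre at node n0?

1. n2.acc = 7  [terminal]
2. n3.tag = "wk"  ["wk"]
3. n3.fin = 9  [a.acc * 3 - 12]
4. n4.off = 12  [12]
5. n5.fin = 19  [terminal]
6. n7.acc = "zm"  [terminal]
7. n8.fin = 25  [terminal]
8. n6.pre = true  [true]
9. n6.tag = "zmx"  [c.acc ++ "x"]
10. n6.env = "vzm"  ["v" ++ c.acc]
11. n4.tag = true  [e.fin > 18]
12. n3.hot = "wkp"  [E.tag ++ "p"]
13. n1.fin = 26  [26]
14. n1.mk = true  [true]
15. n10.fin = 29  [terminal]
16. n11.acc = "vx"  [terminal]
17. n13.val = false  [false]
18. n14.off = 15  [15]
19. n15.acc = 11  [terminal]
20. n16.acc = "rr"  [terminal]
21. n17.idx = false  [terminal]
22. n14.tag = false  [f.idx == true]
23. n13.ok = false  [A.val == true]
24. n18.tag = "wv"  ["wv"]
25. n18.fin = 22  [22]
26. n19.tag = "wwv"  ["w" ++ E₀.tag]
27. n19.fin = 6  [len(E₀.tag) + 4]
28. n20.acc = "yv"  [terminal]
29. n19.hot = "pwwv"  ["p" ++ E.tag]
30. n21.off = -8  [E₀.fin - 30]
31. n22.idx = true  [terminal]
32. n23.fin = 9  [terminal]
33. n21.tag = false  [f.idx == false]
34. n18.hot = "vq"  ["vq"]
35. n12.fin = 16  [len(E.hot) + 14]
36. n12.mk = true  [true]
37. n9.tag = 20  [B.fin + 4]
38. n9.lim = 4  [B.fin + g.fin - 41]
39. n0.pre = false  [D.lim > 4]
40. n0.tag = "zw"  ["zw"]
41. n0.env = "un"  ["un"]

false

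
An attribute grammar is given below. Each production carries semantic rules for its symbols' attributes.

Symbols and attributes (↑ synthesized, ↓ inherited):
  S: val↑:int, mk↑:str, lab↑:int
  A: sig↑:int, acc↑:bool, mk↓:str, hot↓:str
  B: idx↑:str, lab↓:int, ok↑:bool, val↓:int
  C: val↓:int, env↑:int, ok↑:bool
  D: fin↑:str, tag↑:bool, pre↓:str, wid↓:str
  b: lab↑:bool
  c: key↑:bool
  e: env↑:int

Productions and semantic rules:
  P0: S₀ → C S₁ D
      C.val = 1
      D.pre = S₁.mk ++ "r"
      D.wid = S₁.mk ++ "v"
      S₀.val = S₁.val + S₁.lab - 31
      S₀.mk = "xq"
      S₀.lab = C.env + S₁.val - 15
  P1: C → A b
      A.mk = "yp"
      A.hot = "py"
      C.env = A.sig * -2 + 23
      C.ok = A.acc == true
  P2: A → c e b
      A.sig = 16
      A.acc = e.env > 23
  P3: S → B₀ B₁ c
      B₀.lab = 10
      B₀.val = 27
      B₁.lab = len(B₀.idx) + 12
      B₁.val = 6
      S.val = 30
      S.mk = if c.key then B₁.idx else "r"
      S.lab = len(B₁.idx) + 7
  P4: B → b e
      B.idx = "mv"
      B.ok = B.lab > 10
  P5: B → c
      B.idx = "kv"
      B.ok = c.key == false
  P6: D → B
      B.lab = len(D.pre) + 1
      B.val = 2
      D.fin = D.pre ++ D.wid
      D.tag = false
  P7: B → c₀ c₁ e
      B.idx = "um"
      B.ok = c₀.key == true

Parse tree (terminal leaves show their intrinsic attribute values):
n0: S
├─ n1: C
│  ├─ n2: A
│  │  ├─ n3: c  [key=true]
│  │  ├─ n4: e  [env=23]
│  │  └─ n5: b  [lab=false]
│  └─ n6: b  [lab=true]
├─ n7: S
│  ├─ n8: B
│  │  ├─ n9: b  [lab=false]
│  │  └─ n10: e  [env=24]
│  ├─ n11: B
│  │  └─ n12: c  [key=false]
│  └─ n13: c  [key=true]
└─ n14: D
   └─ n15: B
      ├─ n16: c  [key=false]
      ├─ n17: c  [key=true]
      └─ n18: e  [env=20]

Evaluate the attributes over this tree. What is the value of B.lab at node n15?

1. n1.val = 1  [1]
2. n2.mk = "yp"  ["yp"]
3. n2.hot = "py"  ["py"]
4. n3.key = true  [terminal]
5. n4.env = 23  [terminal]
6. n5.lab = false  [terminal]
7. n2.sig = 16  [16]
8. n2.acc = false  [e.env > 23]
9. n6.lab = true  [terminal]
10. n1.env = -9  [A.sig * -2 + 23]
11. n1.ok = false  [A.acc == true]
12. n8.lab = 10  [10]
13. n8.val = 27  [27]
14. n9.lab = false  [terminal]
15. n10.env = 24  [terminal]
16. n8.idx = "mv"  ["mv"]
17. n8.ok = false  [B.lab > 10]
18. n11.lab = 14  [len(B₀.idx) + 12]
19. n11.val = 6  [6]
20. n12.key = false  [terminal]
21. n11.idx = "kv"  ["kv"]
22. n11.ok = true  [c.key == false]
23. n13.key = true  [terminal]
24. n7.val = 30  [30]
25. n7.mk = "kv"  [if c.key then B₁.idx else "r"]
26. n7.lab = 9  [len(B₁.idx) + 7]
27. n14.pre = "kvr"  [S₁.mk ++ "r"]
28. n14.wid = "kvv"  [S₁.mk ++ "v"]
29. n15.lab = 4  [len(D.pre) + 1]
30. n15.val = 2  [2]
31. n16.key = false  [terminal]
32. n17.key = true  [terminal]
33. n18.env = 20  [terminal]
34. n15.idx = "um"  ["um"]
35. n15.ok = false  [c₀.key == true]
36. n14.fin = "kvrkvv"  [D.pre ++ D.wid]
37. n14.tag = false  [false]
38. n0.val = 8  [S₁.val + S₁.lab - 31]
39. n0.mk = "xq"  ["xq"]
40. n0.lab = 6  [C.env + S₁.val - 15]

4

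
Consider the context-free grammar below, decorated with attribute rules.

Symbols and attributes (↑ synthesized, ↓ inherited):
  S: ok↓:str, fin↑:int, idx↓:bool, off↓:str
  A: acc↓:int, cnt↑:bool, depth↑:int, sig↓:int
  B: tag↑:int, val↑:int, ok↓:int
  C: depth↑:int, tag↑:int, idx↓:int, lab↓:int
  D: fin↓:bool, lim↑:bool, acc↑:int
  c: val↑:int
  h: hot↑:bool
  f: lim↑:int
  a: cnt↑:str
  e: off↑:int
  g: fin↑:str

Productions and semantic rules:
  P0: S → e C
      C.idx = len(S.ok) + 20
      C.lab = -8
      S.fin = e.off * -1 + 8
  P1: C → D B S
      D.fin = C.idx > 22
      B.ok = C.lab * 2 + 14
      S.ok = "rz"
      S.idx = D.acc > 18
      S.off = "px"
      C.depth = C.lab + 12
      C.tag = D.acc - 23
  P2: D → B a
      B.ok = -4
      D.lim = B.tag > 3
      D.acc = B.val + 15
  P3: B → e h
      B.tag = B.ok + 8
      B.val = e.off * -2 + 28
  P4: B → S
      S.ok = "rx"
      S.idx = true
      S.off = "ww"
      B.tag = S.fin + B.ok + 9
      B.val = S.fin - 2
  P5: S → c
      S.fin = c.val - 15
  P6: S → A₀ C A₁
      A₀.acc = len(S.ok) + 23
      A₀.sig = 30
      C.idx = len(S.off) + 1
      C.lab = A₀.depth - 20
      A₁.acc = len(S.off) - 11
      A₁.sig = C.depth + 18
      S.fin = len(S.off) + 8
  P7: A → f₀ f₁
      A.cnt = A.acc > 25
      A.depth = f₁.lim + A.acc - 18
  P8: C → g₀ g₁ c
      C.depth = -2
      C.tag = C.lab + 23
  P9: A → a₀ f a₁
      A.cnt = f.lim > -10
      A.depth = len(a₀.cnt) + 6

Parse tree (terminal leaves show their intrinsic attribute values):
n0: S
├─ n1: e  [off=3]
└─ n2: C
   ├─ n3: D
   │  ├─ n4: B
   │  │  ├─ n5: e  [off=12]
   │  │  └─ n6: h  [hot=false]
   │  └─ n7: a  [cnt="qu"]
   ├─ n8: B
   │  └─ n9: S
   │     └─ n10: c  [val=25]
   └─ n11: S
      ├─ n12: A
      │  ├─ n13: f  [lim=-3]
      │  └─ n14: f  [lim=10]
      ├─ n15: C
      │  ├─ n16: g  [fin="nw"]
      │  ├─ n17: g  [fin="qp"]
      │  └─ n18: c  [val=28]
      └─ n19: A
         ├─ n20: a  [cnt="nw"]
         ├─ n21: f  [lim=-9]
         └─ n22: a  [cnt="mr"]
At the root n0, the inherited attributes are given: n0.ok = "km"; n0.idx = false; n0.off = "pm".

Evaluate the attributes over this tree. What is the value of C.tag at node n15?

20

1. n0.ok = "km"  [given at root]
2. n0.idx = false  [given at root]
3. n0.off = "pm"  [given at root]
4. n1.off = 3  [terminal]
5. n2.idx = 22  [len(S.ok) + 20]
6. n2.lab = -8  [-8]
7. n3.fin = false  [C.idx > 22]
8. n4.ok = -4  [-4]
9. n5.off = 12  [terminal]
10. n6.hot = false  [terminal]
11. n4.tag = 4  [B.ok + 8]
12. n4.val = 4  [e.off * -2 + 28]
13. n7.cnt = "qu"  [terminal]
14. n3.lim = true  [B.tag > 3]
15. n3.acc = 19  [B.val + 15]
16. n8.ok = -2  [C.lab * 2 + 14]
17. n9.ok = "rx"  ["rx"]
18. n9.idx = true  [true]
19. n9.off = "ww"  ["ww"]
20. n10.val = 25  [terminal]
21. n9.fin = 10  [c.val - 15]
22. n8.tag = 17  [S.fin + B.ok + 9]
23. n8.val = 8  [S.fin - 2]
24. n11.ok = "rz"  ["rz"]
25. n11.idx = true  [D.acc > 18]
26. n11.off = "px"  ["px"]
27. n12.acc = 25  [len(S.ok) + 23]
28. n12.sig = 30  [30]
29. n13.lim = -3  [terminal]
30. n14.lim = 10  [terminal]
31. n12.cnt = false  [A.acc > 25]
32. n12.depth = 17  [f₁.lim + A.acc - 18]
33. n15.idx = 3  [len(S.off) + 1]
34. n15.lab = -3  [A₀.depth - 20]
35. n16.fin = "nw"  [terminal]
36. n17.fin = "qp"  [terminal]
37. n18.val = 28  [terminal]
38. n15.depth = -2  [-2]
39. n15.tag = 20  [C.lab + 23]
40. n19.acc = -9  [len(S.off) - 11]
41. n19.sig = 16  [C.depth + 18]
42. n20.cnt = "nw"  [terminal]
43. n21.lim = -9  [terminal]
44. n22.cnt = "mr"  [terminal]
45. n19.cnt = true  [f.lim > -10]
46. n19.depth = 8  [len(a₀.cnt) + 6]
47. n11.fin = 10  [len(S.off) + 8]
48. n2.depth = 4  [C.lab + 12]
49. n2.tag = -4  [D.acc - 23]
50. n0.fin = 5  [e.off * -1 + 8]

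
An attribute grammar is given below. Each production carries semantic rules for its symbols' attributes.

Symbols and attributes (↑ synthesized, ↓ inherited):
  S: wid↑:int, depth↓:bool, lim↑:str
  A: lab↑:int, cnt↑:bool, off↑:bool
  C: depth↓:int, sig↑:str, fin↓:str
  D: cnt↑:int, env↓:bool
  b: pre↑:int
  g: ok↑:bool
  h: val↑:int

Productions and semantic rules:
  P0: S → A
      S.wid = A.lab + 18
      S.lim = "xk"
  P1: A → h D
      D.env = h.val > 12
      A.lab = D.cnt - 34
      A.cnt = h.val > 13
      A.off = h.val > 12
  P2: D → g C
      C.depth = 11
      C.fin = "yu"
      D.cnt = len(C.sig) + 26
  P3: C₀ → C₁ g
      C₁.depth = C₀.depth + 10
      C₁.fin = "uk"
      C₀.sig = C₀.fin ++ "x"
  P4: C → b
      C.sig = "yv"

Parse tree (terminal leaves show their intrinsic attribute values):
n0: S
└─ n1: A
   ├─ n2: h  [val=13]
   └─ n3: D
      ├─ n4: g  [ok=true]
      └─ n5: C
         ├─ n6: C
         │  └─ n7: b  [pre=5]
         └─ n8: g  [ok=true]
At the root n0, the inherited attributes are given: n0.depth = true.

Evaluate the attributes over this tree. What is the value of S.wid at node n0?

1. n0.depth = true  [given at root]
2. n2.val = 13  [terminal]
3. n3.env = true  [h.val > 12]
4. n4.ok = true  [terminal]
5. n5.depth = 11  [11]
6. n5.fin = "yu"  ["yu"]
7. n6.depth = 21  [C₀.depth + 10]
8. n6.fin = "uk"  ["uk"]
9. n7.pre = 5  [terminal]
10. n6.sig = "yv"  ["yv"]
11. n8.ok = true  [terminal]
12. n5.sig = "yux"  [C₀.fin ++ "x"]
13. n3.cnt = 29  [len(C.sig) + 26]
14. n1.lab = -5  [D.cnt - 34]
15. n1.cnt = false  [h.val > 13]
16. n1.off = true  [h.val > 12]
17. n0.wid = 13  [A.lab + 18]
18. n0.lim = "xk"  ["xk"]

13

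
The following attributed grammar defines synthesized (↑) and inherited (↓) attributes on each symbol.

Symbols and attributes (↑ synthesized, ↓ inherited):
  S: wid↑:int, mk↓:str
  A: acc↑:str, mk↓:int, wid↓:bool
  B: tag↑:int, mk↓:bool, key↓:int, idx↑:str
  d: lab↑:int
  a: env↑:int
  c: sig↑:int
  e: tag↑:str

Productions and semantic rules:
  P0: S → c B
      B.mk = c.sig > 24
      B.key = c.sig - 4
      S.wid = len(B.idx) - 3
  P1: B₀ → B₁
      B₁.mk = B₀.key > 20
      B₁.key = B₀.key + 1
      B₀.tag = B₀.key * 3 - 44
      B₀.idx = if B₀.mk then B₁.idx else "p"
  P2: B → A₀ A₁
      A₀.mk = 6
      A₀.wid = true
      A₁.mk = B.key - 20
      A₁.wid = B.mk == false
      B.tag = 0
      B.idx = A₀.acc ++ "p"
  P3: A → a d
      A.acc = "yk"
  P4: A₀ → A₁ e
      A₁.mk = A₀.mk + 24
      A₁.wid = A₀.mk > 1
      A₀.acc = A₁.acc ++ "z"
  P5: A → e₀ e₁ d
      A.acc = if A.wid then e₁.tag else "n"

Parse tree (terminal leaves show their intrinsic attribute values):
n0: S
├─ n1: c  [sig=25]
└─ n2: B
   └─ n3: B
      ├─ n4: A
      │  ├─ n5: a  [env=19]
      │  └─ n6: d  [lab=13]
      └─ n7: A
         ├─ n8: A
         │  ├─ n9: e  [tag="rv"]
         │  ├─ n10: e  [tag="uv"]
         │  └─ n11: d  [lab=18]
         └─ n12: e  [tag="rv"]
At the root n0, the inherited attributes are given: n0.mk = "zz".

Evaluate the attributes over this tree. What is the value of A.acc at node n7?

1. n0.mk = "zz"  [given at root]
2. n1.sig = 25  [terminal]
3. n2.mk = true  [c.sig > 24]
4. n2.key = 21  [c.sig - 4]
5. n3.mk = true  [B₀.key > 20]
6. n3.key = 22  [B₀.key + 1]
7. n4.mk = 6  [6]
8. n4.wid = true  [true]
9. n5.env = 19  [terminal]
10. n6.lab = 13  [terminal]
11. n4.acc = "yk"  ["yk"]
12. n7.mk = 2  [B.key - 20]
13. n7.wid = false  [B.mk == false]
14. n8.mk = 26  [A₀.mk + 24]
15. n8.wid = true  [A₀.mk > 1]
16. n9.tag = "rv"  [terminal]
17. n10.tag = "uv"  [terminal]
18. n11.lab = 18  [terminal]
19. n8.acc = "uv"  [if A.wid then e₁.tag else "n"]
20. n12.tag = "rv"  [terminal]
21. n7.acc = "uvz"  [A₁.acc ++ "z"]
22. n3.tag = 0  [0]
23. n3.idx = "ykp"  [A₀.acc ++ "p"]
24. n2.tag = 19  [B₀.key * 3 - 44]
25. n2.idx = "ykp"  [if B₀.mk then B₁.idx else "p"]
26. n0.wid = 0  [len(B.idx) - 3]

"uvz"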